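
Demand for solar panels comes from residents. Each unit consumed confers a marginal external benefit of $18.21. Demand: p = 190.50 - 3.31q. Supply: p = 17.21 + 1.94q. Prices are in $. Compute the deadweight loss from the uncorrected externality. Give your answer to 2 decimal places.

DWL = $31.58

Market equilibrium (private): 17.21 + 1.94q = 190.50 - 3.31q → q_m = 33.0076.
Social marginal benefit = demand + MEB = 208.71 - 3.31q.
Set SMB = MC: 208.71 - 3.31q = 17.21 + 1.94q → q* = 36.4762.
The loss is the area between SMB and MC from q* to q_m; with linear curves that's a triangle of height MEB(q_m).
DWL = ½ × 3.4686 × 18.2100 = 31.5816.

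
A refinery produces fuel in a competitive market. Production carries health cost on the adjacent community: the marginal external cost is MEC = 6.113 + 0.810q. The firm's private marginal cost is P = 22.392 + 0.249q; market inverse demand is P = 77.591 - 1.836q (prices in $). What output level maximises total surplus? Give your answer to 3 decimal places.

q* = 16.955

Social marginal cost = private MC + MEC = 28.505 + 1.059q.
Set SMC = demand: 28.505 + 1.059q = 77.591 - 1.836q → q* = 16.9554.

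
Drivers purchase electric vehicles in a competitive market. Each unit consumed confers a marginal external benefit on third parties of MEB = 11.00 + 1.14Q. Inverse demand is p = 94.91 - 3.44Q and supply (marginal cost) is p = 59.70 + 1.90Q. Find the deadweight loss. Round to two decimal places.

Market equilibrium (private): 59.70 + 1.90Q = 94.91 - 3.44Q → Q_m = 6.5936.
Social marginal benefit = demand + MEB = 105.91 - 2.30Q.
Set SMB = MC: 105.91 - 2.30Q = 59.70 + 1.90Q → Q* = 11.0024.
Between Q* and Q_m the wedge SMB − MC runs linearly from 0 to MEB(Q_m), so the loss is a triangle.
DWL = ½ × 4.4088 × 18.5167 = 40.8182.

DWL = 40.82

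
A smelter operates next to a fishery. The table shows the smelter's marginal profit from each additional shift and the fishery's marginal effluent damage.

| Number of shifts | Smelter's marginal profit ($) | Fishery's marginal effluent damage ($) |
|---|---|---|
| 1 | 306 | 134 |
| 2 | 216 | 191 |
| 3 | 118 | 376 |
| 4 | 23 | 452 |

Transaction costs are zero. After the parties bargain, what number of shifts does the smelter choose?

2

Bargaining reaches the level where marginal profit last exceeds marginal effluent damage.
That holds through level 2 (216 ≥ 191) but not at 3 (118 < 376).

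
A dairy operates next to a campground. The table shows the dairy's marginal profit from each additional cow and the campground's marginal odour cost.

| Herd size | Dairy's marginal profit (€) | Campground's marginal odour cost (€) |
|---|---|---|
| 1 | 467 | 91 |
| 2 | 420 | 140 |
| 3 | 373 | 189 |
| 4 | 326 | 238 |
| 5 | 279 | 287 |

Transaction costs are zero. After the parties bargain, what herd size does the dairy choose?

4

Bargaining reaches the level where marginal profit last exceeds marginal odour cost.
That holds through level 4 (326 ≥ 238) but not at 5 (279 < 287).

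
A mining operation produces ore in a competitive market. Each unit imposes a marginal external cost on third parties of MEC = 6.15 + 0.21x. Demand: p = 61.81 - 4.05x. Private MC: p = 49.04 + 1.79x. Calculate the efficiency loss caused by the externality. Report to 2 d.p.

Market equilibrium (private): 49.04 + 1.79x = 61.81 - 4.05x → x_m = 2.1866.
Social marginal cost = private MC + MEC = 55.19 + 2.00x.
Set SMC = demand: 55.19 + 2.00x = 61.81 - 4.05x → x* = 1.0942.
The loss is the area between SMC and demand from x* to x_m; with linear curves that's a triangle of height MEC(x_m).
DWL = ½ × 1.0924 × 6.6092 = 3.6099.

DWL = 3.61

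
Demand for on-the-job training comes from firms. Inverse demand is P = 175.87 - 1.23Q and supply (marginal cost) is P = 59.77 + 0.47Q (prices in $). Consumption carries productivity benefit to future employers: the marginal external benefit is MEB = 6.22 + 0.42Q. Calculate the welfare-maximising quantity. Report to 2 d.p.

Social marginal benefit = demand + MEB = 182.09 - 0.81Q.
Set SMB = MC: 182.09 - 0.81Q = 59.77 + 0.47Q → Q* = 95.5625.

Q* = 95.56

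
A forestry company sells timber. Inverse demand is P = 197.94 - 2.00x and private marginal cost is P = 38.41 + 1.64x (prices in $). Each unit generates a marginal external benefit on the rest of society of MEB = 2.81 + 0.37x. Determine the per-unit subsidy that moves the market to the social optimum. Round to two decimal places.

Social marginal cost = private MC − MEB = 35.60 + 1.27x.
Set SMC = demand: 35.60 + 1.27x = 197.94 - 2.00x → x* = 49.6453.
The Pigouvian subsidy equals MEB at x*: 2.81 + 0.37×49.6453 = 21.1788.

subsidy = $21.18 per unit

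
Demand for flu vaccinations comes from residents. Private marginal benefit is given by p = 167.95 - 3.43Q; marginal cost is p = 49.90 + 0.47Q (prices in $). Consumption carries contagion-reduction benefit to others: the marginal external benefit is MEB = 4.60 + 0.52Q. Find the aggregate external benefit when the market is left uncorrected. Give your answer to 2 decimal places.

Market equilibrium (private): 49.90 + 0.47Q = 167.95 - 3.43Q → Q_m = 30.2692.
Total external benefit = ∫₀^{Q_m} (4.60 + 0.52Q) dQ = 4.60×30.2692 + ½×0.52×30.2692² = 377.4567.

$377.46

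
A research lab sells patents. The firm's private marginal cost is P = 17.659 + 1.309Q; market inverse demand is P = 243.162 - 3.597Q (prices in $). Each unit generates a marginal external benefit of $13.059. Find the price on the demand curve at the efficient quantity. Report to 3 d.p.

Social marginal cost = private MC − MEB = 4.600 + 1.309Q.
Set SMC = demand: 4.600 + 1.309Q = 243.162 - 3.597Q → Q* = 48.6266.
Consumer price on the demand curve at Q*: 243.162 − 3.597×48.6266 = 68.2521.

P = $68.252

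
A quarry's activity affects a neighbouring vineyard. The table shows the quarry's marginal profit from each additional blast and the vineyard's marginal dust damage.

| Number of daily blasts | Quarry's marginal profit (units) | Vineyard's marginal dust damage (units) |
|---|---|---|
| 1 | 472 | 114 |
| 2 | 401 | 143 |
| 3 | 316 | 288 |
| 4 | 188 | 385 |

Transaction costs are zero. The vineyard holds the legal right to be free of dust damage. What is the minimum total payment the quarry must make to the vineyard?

Efficient level: marginal profit ≥ marginal dust damage through level 3, so k* = 3.
With the vineyard holding the right, the quarry must at least compensate total damage at k*: 114 + 143 + 288 = 545.

545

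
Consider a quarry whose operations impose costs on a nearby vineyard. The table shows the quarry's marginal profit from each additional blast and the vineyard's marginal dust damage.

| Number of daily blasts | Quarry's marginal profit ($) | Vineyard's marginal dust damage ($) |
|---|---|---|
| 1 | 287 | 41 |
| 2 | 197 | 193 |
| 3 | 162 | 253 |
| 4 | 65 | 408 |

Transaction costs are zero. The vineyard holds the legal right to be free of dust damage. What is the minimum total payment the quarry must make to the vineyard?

Efficient level: marginal profit ≥ marginal dust damage through level 2, so k* = 2.
With the vineyard holding the right, the quarry must at least compensate total damage at k*: 41 + 193 = 234.

$234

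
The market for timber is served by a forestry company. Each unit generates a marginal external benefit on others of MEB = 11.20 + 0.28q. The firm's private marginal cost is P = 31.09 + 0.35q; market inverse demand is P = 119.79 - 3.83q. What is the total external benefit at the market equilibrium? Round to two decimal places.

Market equilibrium (private): 31.09 + 0.35q = 119.79 - 3.83q → q_m = 21.2201.
Total external benefit = ∫₀^{q_m} (11.20 + 0.28q) dq = 11.20×21.2201 + ½×0.28×21.2201² = 300.7061.

300.71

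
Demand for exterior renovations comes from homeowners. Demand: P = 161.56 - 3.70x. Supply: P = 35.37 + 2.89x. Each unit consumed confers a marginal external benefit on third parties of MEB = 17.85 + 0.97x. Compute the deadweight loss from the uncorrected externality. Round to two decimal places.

Market equilibrium (private): 35.37 + 2.89x = 161.56 - 3.70x → x_m = 19.1487.
Social marginal benefit = demand + MEB = 179.41 - 2.73x.
Set SMB = MC: 179.41 - 2.73x = 35.37 + 2.89x → x* = 25.6299.
Height of the DWL triangle at x_m is SMB(x_m) − MC(x_m) = MEB(x_m) = 36.4242.
DWL = ½ × 6.4812 × 36.4242 = 118.0363.

DWL = 118.04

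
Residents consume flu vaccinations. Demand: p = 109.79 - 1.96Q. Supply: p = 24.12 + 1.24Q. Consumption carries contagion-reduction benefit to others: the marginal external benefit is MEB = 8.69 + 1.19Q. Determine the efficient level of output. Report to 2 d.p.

Q* = 46.95

Social marginal benefit = demand + MEB = 118.48 - 0.77Q.
Set SMB = MC: 118.48 - 0.77Q = 24.12 + 1.24Q → Q* = 46.9453.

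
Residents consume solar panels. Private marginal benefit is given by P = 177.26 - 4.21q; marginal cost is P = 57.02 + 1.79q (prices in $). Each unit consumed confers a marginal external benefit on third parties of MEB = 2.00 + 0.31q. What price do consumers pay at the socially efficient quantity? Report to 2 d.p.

P = $86.82

Social marginal benefit = demand + MEB = 179.26 - 3.90q.
Set SMB = MC: 179.26 - 3.90q = 57.02 + 1.79q → q* = 21.4833.
Consumer price on the demand curve at q*: 177.26 − 4.21×21.4833 = 86.8153.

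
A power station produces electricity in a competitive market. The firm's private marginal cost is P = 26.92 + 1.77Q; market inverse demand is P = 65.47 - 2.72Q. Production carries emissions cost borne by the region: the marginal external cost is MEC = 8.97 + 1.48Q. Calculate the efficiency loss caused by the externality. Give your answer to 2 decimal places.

Market equilibrium (private): 26.92 + 1.77Q = 65.47 - 2.72Q → Q_m = 8.5857.
Social marginal cost = private MC + MEC = 35.89 + 3.25Q.
Set SMC = demand: 35.89 + 3.25Q = 65.47 - 2.72Q → Q* = 4.9548.
The welfare-loss triangle has base |Q_m − Q*| and height MEC(Q_m) (the vertical gap between SMC and demand is zero at Q* and MEC at Q_m).
DWL = ½ × 3.6309 × 21.6769 = 39.3533.

DWL = 39.35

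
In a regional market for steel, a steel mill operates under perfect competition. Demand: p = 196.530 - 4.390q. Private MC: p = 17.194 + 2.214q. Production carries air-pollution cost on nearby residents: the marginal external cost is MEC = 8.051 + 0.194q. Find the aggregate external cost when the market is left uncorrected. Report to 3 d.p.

Market equilibrium (private): 17.194 + 2.214q = 196.530 - 4.390q → q_m = 27.1557.
Total external cost = ∫₀^{q_m} (8.051 + 0.194q) dq = 8.051×27.1557 + ½×0.194×27.1557² = 290.1614.

290.161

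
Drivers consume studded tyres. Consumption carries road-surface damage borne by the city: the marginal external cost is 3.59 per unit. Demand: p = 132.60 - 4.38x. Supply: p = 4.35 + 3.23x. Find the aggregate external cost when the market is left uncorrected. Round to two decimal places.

Market equilibrium (private): 4.35 + 3.23x = 132.60 - 4.38x → x_m = 16.8528.
Total external cost = MEC × x_m = 3.59 × 16.8528 = 60.5016.

60.50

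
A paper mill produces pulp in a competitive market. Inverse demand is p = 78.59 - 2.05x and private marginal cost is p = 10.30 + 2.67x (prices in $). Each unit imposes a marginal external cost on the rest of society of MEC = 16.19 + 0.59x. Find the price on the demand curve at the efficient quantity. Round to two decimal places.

Social marginal cost = private MC + MEC = 26.49 + 3.26x.
Set SMC = demand: 26.49 + 3.26x = 78.59 - 2.05x → x* = 9.8117.
Consumer price on the demand curve at x*: 78.59 − 2.05×9.8117 = 58.4760.

P = $58.48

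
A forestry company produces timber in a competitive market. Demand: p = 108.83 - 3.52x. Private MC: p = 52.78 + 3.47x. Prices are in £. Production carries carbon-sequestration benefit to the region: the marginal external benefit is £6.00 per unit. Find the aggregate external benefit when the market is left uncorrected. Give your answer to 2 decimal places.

Market equilibrium (private): 52.78 + 3.47x = 108.83 - 3.52x → x_m = 8.0186.
Total external benefit = MEB × x_m = 6.00 × 8.0186 = 48.1116.

£48.11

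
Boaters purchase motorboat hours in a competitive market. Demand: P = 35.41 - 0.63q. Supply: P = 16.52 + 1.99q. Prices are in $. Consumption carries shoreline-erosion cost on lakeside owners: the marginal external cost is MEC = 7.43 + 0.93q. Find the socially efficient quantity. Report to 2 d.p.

Social marginal benefit = demand − MEC = 27.98 - 1.56q.
Set SMB = MC: 27.98 - 1.56q = 16.52 + 1.99q → q* = 3.2282.

q* = 3.23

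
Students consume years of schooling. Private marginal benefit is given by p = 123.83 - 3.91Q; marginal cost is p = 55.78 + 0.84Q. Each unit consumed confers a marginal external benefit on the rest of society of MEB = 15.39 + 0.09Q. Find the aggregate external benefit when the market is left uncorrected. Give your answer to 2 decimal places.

Market equilibrium (private): 55.78 + 0.84Q = 123.83 - 3.91Q → Q_m = 14.3263.
Total external benefit = ∫₀^{Q_m} (15.39 + 0.09Q) dQ = 15.39×14.3263 + ½×0.09×14.3263² = 229.7177.

229.72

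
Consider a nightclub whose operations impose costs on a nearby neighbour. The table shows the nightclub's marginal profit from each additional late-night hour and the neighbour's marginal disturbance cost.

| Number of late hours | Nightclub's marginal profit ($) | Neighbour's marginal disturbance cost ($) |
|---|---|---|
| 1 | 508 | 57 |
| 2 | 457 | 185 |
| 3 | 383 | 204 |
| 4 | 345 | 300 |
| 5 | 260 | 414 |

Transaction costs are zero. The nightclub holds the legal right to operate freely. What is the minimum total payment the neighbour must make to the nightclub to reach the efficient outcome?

Left alone the nightclub would choose level 5 (marginal profit stays positive).
Efficient level: k* = 4 (marginal profit ≥ marginal disturbance cost through 4).
The neighbour must at least cover the nightclub's forgone profit from cutting 5→4: 260 = 260.

$260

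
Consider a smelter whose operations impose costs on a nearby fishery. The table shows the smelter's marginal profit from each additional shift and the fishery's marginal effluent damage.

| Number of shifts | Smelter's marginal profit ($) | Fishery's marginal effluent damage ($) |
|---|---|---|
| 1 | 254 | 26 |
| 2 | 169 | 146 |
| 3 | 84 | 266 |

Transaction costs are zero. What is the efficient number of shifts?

2

Bargaining reaches the level where marginal profit last exceeds marginal effluent damage.
That holds through level 2 (169 ≥ 146) but not at 3 (84 < 266).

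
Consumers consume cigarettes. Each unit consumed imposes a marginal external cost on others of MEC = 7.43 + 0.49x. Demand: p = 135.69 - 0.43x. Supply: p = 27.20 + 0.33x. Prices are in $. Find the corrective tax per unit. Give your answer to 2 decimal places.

tax = $47.05 per unit

Social marginal benefit = demand − MEC = 128.26 - 0.92x.
Set SMB = MC: 128.26 - 0.92x = 27.20 + 0.33x → x* = 80.8480.
The Pigouvian tax equals MEC at x*: 7.43 + 0.49×80.8480 = 47.0455.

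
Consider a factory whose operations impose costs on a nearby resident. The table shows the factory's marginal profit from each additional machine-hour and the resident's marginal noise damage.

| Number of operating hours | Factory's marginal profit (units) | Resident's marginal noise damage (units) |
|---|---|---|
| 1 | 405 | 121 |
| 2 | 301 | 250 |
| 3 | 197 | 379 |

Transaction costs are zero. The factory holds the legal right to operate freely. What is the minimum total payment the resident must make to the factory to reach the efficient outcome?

Left alone the factory would choose level 3 (marginal profit stays positive).
Efficient level: k* = 2 (marginal profit ≥ marginal noise damage through 2).
The resident must at least cover the factory's forgone profit from cutting 3→2: 197 = 197.

197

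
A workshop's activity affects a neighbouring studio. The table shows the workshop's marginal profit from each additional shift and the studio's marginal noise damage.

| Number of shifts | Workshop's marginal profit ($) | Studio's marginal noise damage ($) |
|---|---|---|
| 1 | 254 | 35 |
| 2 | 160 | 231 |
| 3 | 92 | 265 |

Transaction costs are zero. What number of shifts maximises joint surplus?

Bargaining reaches the level where marginal profit last exceeds marginal noise damage.
That holds through level 1 (254 ≥ 35) but not at 2 (160 < 231).

1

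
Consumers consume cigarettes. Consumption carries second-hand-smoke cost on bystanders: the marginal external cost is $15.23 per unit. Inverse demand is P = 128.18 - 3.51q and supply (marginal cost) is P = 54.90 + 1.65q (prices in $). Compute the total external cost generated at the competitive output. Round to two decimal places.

Market equilibrium (private): 54.90 + 1.65q = 128.18 - 3.51q → q_m = 14.2016.
Total external cost = MEC × q_m = 15.23 × 14.2016 = 216.2904.

$216.29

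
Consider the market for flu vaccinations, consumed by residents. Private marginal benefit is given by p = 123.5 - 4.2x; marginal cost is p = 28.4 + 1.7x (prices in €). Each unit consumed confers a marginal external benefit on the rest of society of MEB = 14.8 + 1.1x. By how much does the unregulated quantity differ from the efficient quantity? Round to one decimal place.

6.8 units

Market equilibrium (private): 28.4 + 1.7x = 123.5 - 4.2x → x_m = 16.1186.
Social marginal benefit = demand + MEB = 138.3 - 3.1x.
Set SMB = MC: 138.3 - 3.1x = 28.4 + 1.7x → x* = 22.8958.
Gap = |16.1186 − 22.8958| = 6.7772.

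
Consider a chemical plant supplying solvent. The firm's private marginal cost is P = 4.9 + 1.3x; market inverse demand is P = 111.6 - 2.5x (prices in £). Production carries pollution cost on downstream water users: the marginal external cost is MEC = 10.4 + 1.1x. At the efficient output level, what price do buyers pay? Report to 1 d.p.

P = £62.5

Social marginal cost = private MC + MEC = 15.3 + 2.4x.
Set SMC = demand: 15.3 + 2.4x = 111.6 - 2.5x → x* = 19.6531.
Consumer price on the demand curve at x*: 111.6 − 2.5×19.6531 = 62.4673.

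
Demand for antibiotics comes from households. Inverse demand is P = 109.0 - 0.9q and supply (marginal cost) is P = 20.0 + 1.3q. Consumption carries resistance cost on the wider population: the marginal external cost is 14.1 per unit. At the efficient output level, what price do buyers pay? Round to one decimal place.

P = 78.4

Social marginal benefit = demand − MEC = 94.9 - 0.9q.
Set SMB = MC: 94.9 - 0.9q = 20.0 + 1.3q → q* = 34.0455.
Consumer price on the demand curve at q*: 109.0 − 0.9×34.0455 = 78.3591.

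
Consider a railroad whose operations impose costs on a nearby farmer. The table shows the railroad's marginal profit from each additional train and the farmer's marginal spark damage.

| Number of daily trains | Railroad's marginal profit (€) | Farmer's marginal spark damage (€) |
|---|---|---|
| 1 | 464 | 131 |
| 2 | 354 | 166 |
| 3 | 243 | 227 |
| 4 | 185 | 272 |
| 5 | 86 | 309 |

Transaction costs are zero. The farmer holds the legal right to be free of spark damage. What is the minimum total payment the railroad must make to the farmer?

€524

Efficient level: marginal profit ≥ marginal spark damage through level 3, so k* = 3.
With the farmer holding the right, the railroad must at least compensate total damage at k*: 131 + 166 + 227 = 524.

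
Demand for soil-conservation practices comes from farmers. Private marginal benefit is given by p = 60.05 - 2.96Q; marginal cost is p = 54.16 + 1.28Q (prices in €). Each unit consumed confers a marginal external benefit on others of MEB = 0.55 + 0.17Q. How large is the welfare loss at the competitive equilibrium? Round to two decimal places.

Market equilibrium (private): 54.16 + 1.28Q = 60.05 - 2.96Q → Q_m = 1.3892.
Social marginal benefit = demand + MEB = 60.60 - 2.79Q.
Set SMB = MC: 60.60 - 2.79Q = 54.16 + 1.28Q → Q* = 1.5823.
The loss is the area between SMB and MC from Q* to Q_m; with linear curves that's a triangle of height MEB(Q_m).
DWL = ½ × 0.1931 × 0.7862 = 0.0759.

DWL = €0.08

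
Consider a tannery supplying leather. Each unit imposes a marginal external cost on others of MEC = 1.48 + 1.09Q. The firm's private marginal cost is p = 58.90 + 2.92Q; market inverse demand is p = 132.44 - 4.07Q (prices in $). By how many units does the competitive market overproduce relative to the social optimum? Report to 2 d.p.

Market equilibrium (private): 58.90 + 2.92Q = 132.44 - 4.07Q → Q_m = 10.5207.
Social marginal cost = private MC + MEC = 60.38 + 4.01Q.
Set SMC = demand: 60.38 + 4.01Q = 132.44 - 4.07Q → Q* = 8.9183.
Gap = |10.5207 − 8.9183| = 1.6024.

1.60 units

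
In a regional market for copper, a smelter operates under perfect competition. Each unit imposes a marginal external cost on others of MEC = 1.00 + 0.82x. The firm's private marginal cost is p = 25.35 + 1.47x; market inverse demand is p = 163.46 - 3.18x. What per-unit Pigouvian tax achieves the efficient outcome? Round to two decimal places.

tax = 21.55 per unit

Social marginal cost = private MC + MEC = 26.35 + 2.29x.
Set SMC = demand: 26.35 + 2.29x = 163.46 - 3.18x → x* = 25.0658.
The Pigouvian tax equals MEC at x*: 1.00 + 0.82×25.0658 = 21.5540.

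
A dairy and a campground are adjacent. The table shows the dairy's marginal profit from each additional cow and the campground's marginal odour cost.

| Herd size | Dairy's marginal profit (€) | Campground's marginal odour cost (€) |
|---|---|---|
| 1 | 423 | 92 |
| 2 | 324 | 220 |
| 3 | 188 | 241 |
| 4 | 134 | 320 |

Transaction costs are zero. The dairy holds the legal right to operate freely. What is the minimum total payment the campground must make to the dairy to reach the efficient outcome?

Left alone the dairy would choose level 4 (marginal profit stays positive).
Efficient level: k* = 2 (marginal profit ≥ marginal odour cost through 2).
The campground must at least cover the dairy's forgone profit from cutting 4→2: 188 + 134 = 322.

€322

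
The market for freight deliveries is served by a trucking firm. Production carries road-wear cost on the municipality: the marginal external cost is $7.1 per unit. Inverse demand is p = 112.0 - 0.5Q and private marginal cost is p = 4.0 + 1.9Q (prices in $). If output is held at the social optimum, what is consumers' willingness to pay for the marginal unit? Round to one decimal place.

Social marginal cost = private MC + MEC = 11.1 + 1.9Q.
Set SMC = demand: 11.1 + 1.9Q = 112.0 - 0.5Q → Q* = 42.0417.
Consumer price on the demand curve at Q*: 112.0 − 0.5×42.0417 = 90.9792.

P = $91.0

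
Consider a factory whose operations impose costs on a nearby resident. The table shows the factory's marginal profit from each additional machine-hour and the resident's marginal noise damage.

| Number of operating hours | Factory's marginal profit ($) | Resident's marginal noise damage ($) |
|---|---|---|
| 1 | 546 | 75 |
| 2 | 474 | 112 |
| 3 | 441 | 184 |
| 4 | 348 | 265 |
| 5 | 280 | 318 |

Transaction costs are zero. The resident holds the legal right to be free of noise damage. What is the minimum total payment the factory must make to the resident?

Efficient level: marginal profit ≥ marginal noise damage through level 4, so k* = 4.
With the resident holding the right, the factory must at least compensate total damage at k*: 75 + 112 + 184 + 265 = 636.

$636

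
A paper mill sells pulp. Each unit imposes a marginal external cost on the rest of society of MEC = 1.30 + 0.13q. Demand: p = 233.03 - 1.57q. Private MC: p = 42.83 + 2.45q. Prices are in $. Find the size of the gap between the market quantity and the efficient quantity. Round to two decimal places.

Market equilibrium (private): 42.83 + 2.45q = 233.03 - 1.57q → q_m = 47.3134.
Social marginal cost = private MC + MEC = 44.13 + 2.58q.
Set SMC = demand: 44.13 + 2.58q = 233.03 - 1.57q → q* = 45.5181.
Gap = |47.3134 − 45.5181| = 1.7953.

1.80 units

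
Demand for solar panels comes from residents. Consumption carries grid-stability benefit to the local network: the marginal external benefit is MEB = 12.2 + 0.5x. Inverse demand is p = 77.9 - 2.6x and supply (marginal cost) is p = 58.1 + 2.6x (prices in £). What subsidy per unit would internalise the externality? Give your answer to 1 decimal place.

Social marginal benefit = demand + MEB = 90.1 - 2.1x.
Set SMB = MC: 90.1 - 2.1x = 58.1 + 2.6x → x* = 6.8085.
The Pigouvian subsidy equals MEB at x*: 12.2 + 0.5×6.8085 = 15.6043.

subsidy = £15.6 per unit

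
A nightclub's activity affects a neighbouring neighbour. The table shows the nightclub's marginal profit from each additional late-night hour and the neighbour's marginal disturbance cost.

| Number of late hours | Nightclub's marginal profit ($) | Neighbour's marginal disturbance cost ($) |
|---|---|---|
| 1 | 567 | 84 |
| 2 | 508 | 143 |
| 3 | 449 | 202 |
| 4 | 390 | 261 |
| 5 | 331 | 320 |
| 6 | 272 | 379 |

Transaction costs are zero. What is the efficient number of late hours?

5

Bargaining reaches the level where marginal profit last exceeds marginal disturbance cost.
That holds through level 5 (331 ≥ 320) but not at 6 (272 < 379).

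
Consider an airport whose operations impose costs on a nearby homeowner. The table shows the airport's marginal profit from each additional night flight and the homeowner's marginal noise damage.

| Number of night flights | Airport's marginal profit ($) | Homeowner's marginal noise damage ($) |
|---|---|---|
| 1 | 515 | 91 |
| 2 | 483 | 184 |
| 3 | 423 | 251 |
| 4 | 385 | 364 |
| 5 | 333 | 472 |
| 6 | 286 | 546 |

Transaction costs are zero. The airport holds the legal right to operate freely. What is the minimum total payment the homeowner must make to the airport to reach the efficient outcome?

$619

Left alone the airport would choose level 6 (marginal profit stays positive).
Efficient level: k* = 4 (marginal profit ≥ marginal noise damage through 4).
The homeowner must at least cover the airport's forgone profit from cutting 6→4: 333 + 286 = 619.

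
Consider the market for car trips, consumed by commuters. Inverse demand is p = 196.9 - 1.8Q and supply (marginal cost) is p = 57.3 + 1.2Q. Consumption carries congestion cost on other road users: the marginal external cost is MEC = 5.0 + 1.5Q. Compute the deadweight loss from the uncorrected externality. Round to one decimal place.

DWL = 621.7

Market equilibrium (private): 57.3 + 1.2Q = 196.9 - 1.8Q → Q_m = 46.5333.
Social marginal benefit = demand − MEC = 191.9 - 3.3Q.
Set SMB = MC: 191.9 - 3.3Q = 57.3 + 1.2Q → Q* = 29.9111.
Between Q* and Q_m the wedge MC − SMB runs linearly from 0 to MEC(Q_m), so the loss is a triangle.
DWL = ½ × 16.6222 × 74.8000 = 621.6703.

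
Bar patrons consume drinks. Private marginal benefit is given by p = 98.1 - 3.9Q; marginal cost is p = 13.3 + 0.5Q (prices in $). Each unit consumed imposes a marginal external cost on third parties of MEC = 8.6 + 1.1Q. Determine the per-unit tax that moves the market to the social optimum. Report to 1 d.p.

Social marginal benefit = demand − MEC = 89.5 - 5.0Q.
Set SMB = MC: 89.5 - 5.0Q = 13.3 + 0.5Q → Q* = 13.8545.
The Pigouvian tax equals MEC at Q*: 8.6 + 1.1×13.8545 = 23.8400.

tax = $23.8 per unit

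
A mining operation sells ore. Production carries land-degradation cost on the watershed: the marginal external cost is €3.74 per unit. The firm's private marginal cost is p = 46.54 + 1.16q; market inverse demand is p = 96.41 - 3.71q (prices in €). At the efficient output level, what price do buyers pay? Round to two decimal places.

P = €61.27

Social marginal cost = private MC + MEC = 50.28 + 1.16q.
Set SMC = demand: 50.28 + 1.16q = 96.41 - 3.71q → q* = 9.4723.
Consumer price on the demand curve at q*: 96.41 − 3.71×9.4723 = 61.2678.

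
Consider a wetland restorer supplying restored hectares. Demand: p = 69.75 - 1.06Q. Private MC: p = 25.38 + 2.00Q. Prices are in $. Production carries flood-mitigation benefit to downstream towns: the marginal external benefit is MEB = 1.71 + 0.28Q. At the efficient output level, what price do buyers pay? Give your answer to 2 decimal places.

P = $52.18

Social marginal cost = private MC − MEB = 23.67 + 1.72Q.
Set SMC = demand: 23.67 + 1.72Q = 69.75 - 1.06Q → Q* = 16.5755.
Consumer price on the demand curve at Q*: 69.75 − 1.06×16.5755 = 52.1800.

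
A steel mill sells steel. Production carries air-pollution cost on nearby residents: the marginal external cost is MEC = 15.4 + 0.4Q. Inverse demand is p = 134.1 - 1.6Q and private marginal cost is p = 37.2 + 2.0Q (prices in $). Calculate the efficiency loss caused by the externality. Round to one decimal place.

Market equilibrium (private): 37.2 + 2.0Q = 134.1 - 1.6Q → Q_m = 26.9167.
Social marginal cost = private MC + MEC = 52.6 + 2.4Q.
Set SMC = demand: 52.6 + 2.4Q = 134.1 - 1.6Q → Q* = 20.3750.
The loss is the area between SMC and demand from Q* to Q_m; with linear curves that's a triangle of height MEC(Q_m).
DWL = ½ × 6.5417 × 26.1667 = 85.5874.

DWL = $85.6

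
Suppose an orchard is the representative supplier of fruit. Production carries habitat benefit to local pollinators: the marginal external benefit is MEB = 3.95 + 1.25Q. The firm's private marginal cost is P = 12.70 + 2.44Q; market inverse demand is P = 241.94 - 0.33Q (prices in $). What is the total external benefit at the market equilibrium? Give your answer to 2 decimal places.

$4607.46

Market equilibrium (private): 12.70 + 2.44Q = 241.94 - 0.33Q → Q_m = 82.7581.
Total external benefit = ∫₀^{Q_m} (3.95 + 1.25Q) dQ = 3.95×82.7581 + ½×1.25×82.7581² = 4607.4589.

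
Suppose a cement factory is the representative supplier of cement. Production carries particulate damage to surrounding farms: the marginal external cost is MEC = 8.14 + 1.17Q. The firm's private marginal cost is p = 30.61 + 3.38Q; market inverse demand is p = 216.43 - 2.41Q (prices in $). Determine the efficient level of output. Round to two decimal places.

Social marginal cost = private MC + MEC = 38.75 + 4.55Q.
Set SMC = demand: 38.75 + 4.55Q = 216.43 - 2.41Q → Q* = 25.5287.

Q* = 25.53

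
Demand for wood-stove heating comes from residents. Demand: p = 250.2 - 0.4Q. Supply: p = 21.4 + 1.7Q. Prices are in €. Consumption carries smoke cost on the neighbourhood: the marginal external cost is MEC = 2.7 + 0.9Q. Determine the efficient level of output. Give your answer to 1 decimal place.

Social marginal benefit = demand − MEC = 247.5 - 1.3Q.
Set SMB = MC: 247.5 - 1.3Q = 21.4 + 1.7Q → Q* = 75.3667.

Q* = 75.4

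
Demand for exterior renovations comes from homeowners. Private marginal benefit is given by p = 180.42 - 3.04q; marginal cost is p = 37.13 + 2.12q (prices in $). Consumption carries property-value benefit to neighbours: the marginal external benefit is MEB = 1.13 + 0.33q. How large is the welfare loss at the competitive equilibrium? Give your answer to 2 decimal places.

Market equilibrium (private): 37.13 + 2.12q = 180.42 - 3.04q → q_m = 27.7694.
Social marginal benefit = demand + MEB = 181.55 - 2.71q.
Set SMB = MC: 181.55 - 2.71q = 37.13 + 2.12q → q* = 29.9006.
Height of the DWL triangle at q_m is SMB(q_m) − MC(q_m) = MEB(q_m) = 10.2939.
DWL = ½ × 2.1312 × 10.2939 = 10.9692.

DWL = $10.97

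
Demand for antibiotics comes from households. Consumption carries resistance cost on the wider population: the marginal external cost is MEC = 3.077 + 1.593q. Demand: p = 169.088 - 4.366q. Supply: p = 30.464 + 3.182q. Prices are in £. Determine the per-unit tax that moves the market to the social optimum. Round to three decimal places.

tax = £26.699 per unit

Social marginal benefit = demand − MEC = 166.011 - 5.959q.
Set SMB = MC: 166.011 - 5.959q = 30.464 + 3.182q → q* = 14.8285.
The Pigouvian tax equals MEC at q*: 3.077 + 1.593×14.8285 = 26.6988.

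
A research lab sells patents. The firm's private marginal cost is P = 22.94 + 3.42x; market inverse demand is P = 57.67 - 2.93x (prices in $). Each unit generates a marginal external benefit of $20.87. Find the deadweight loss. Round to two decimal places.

Market equilibrium (private): 22.94 + 3.42x = 57.67 - 2.93x → x_m = 5.4693.
Social marginal cost = private MC − MEB = 2.07 + 3.42x.
Set SMC = demand: 2.07 + 3.42x = 57.67 - 2.93x → x* = 8.7559.
Between x* and x_m the wedge demand − SMC runs linearly from 0 to MEB(x_m), so the loss is a triangle.
DWL = ½ × 3.2866 × 20.8700 = 34.2957.

DWL = $34.30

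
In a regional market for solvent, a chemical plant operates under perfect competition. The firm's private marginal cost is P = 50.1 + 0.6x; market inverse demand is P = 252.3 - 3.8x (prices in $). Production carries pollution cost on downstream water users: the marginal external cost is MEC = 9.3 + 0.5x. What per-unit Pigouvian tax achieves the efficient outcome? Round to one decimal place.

Social marginal cost = private MC + MEC = 59.4 + 1.1x.
Set SMC = demand: 59.4 + 1.1x = 252.3 - 3.8x → x* = 39.3673.
The Pigouvian tax equals MEC at x*: 9.3 + 0.5×39.3673 = 28.9837.

tax = $29.0 per unit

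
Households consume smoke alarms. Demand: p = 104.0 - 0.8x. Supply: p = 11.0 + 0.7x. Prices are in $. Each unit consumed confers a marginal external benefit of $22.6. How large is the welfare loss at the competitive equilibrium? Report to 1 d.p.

DWL = $170.3

Market equilibrium (private): 11.0 + 0.7x = 104.0 - 0.8x → x_m = 62.0000.
Social marginal benefit = demand + MEB = 126.6 - 0.8x.
Set SMB = MC: 126.6 - 0.8x = 11.0 + 0.7x → x* = 77.0667.
The loss is the area between SMB and MC from x* to x_m; with linear curves that's a triangle of height MEB(x_m).
DWL = ½ × 15.0667 × 22.6000 = 170.2537.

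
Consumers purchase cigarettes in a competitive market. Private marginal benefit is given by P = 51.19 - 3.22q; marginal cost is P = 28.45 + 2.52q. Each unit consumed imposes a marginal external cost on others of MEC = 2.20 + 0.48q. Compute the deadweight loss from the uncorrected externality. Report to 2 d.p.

DWL = 1.35

Market equilibrium (private): 28.45 + 2.52q = 51.19 - 3.22q → q_m = 3.9617.
Social marginal benefit = demand − MEC = 48.99 - 3.70q.
Set SMB = MC: 48.99 - 3.70q = 28.45 + 2.52q → q* = 3.3023.
Between q* and q_m the wedge MC − SMB runs linearly from 0 to MEC(q_m), so the loss is a triangle.
DWL = ½ × 0.6594 × 4.1016 = 1.3523.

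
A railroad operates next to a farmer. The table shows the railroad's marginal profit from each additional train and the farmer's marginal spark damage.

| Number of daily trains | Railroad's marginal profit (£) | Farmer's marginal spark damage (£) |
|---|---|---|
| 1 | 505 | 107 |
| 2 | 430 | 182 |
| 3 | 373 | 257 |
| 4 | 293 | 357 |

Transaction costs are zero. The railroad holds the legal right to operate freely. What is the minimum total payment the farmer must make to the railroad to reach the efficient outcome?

£293

Left alone the railroad would choose level 4 (marginal profit stays positive).
Efficient level: k* = 3 (marginal profit ≥ marginal spark damage through 3).
The farmer must at least cover the railroad's forgone profit from cutting 4→3: 293 = 293.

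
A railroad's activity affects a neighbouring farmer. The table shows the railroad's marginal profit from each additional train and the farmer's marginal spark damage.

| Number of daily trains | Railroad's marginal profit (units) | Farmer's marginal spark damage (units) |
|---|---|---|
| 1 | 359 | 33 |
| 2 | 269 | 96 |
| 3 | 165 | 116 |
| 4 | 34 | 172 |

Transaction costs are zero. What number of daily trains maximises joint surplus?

Bargaining reaches the level where marginal profit last exceeds marginal spark damage.
That holds through level 3 (165 ≥ 116) but not at 4 (34 < 172).

3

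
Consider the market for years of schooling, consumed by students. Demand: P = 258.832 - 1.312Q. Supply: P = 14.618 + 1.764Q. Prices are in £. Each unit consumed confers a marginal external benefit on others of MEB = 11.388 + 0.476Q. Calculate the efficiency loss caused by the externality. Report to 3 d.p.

DWL = £465.115

Market equilibrium (private): 14.618 + 1.764Q = 258.832 - 1.312Q → Q_m = 79.3934.
Social marginal benefit = demand + MEB = 270.220 - 0.836Q.
Set SMB = MC: 270.220 - 0.836Q = 14.618 + 1.764Q → Q* = 98.3085.
The loss is the area between SMB and MC from Q* to Q_m; with linear curves that's a triangle of height MEB(Q_m).
DWL = ½ × 18.9151 × 49.1792 = 465.1147.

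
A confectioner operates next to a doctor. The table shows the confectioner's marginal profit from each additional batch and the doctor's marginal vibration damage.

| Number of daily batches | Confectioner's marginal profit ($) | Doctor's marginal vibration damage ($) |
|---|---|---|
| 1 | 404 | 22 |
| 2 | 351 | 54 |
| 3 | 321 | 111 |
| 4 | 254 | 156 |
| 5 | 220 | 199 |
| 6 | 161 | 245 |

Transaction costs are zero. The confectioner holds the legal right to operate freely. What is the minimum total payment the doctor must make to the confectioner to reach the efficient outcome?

Left alone the confectioner would choose level 6 (marginal profit stays positive).
Efficient level: k* = 5 (marginal profit ≥ marginal vibration damage through 5).
The doctor must at least cover the confectioner's forgone profit from cutting 6→5: 161 = 161.

$161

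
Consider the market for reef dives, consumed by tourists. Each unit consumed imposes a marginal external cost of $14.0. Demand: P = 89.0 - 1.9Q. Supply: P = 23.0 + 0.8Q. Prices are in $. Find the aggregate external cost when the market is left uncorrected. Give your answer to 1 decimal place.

Market equilibrium (private): 23.0 + 0.8Q = 89.0 - 1.9Q → Q_m = 24.4444.
Total external cost = MEC × Q_m = 14.0 × 24.4444 = 342.2216.

$342.2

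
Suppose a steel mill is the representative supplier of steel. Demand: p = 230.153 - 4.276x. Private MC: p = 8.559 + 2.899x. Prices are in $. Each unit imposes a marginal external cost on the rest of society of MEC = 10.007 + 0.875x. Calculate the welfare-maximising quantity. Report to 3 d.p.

x* = 26.284

Social marginal cost = private MC + MEC = 18.566 + 3.774x.
Set SMC = demand: 18.566 + 3.774x = 230.153 - 4.276x → x* = 26.2841.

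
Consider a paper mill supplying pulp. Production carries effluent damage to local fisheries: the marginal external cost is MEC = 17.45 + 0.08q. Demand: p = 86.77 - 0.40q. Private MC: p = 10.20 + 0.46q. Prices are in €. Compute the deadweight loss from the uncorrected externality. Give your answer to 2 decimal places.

DWL = €321.18

Market equilibrium (private): 10.20 + 0.46q = 86.77 - 0.40q → q_m = 89.0349.
Social marginal cost = private MC + MEC = 27.65 + 0.54q.
Set SMC = demand: 27.65 + 0.54q = 86.77 - 0.40q → q* = 62.8936.
The loss is the area between SMC and demand from q* to q_m; with linear curves that's a triangle of height MEC(q_m).
DWL = ½ × 26.1413 × 24.5728 = 321.1825.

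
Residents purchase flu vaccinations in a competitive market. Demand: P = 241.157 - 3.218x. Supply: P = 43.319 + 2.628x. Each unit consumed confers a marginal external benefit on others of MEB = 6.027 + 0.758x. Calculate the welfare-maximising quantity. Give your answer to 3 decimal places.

Social marginal benefit = demand + MEB = 247.184 - 2.460x.
Set SMB = MC: 247.184 - 2.460x = 43.319 + 2.628x → x* = 40.0678.

x* = 40.068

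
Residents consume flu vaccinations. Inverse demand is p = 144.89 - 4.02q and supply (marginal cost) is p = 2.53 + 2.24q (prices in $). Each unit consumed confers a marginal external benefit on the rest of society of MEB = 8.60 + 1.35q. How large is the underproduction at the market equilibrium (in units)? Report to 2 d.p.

Market equilibrium (private): 2.53 + 2.24q = 144.89 - 4.02q → q_m = 22.7412.
Social marginal benefit = demand + MEB = 153.49 - 2.67q.
Set SMB = MC: 153.49 - 2.67q = 2.53 + 2.24q → q* = 30.7454.
Gap = |22.7412 − 30.7454| = 8.0042.

8.00 units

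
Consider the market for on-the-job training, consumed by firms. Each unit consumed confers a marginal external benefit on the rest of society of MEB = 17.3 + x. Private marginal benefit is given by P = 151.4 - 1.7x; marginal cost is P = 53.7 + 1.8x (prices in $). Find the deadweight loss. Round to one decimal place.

DWL = $408.9

Market equilibrium (private): 53.7 + 1.8x = 151.4 - 1.7x → x_m = 27.9143.
Social marginal benefit = demand + MEB = 168.7 - 0.7x.
Set SMB = MC: 168.7 - 0.7x = 53.7 + 1.8x → x* = 46.0000.
Between x* and x_m the wedge SMB − MC runs linearly from 0 to MEB(x_m), so the loss is a triangle.
DWL = ½ × 18.0857 × 45.2143 = 408.8661.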